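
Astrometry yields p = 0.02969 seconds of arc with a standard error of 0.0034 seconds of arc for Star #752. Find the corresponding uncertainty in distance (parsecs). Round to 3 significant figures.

d = 1/p, so σ_d = σ_p / p².
σ_d = 0.00340 / (0.02969)² = 0.00340 / 0.0008815 = 3.8571 pc.

3.86 pc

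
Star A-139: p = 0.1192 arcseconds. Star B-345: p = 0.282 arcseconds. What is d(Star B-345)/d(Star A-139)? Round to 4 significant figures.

0.4227

Since d = 1/p, d_B/d_A = p_A/p_B.
= 0.1192 / 0.282 = 0.4227.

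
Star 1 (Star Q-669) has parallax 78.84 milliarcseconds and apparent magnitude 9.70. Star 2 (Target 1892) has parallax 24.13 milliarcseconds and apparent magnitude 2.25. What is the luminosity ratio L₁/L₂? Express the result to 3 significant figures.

d₁ = 1/p₁ = 1/0.07884″ = 12.684 pc; d₂ = 1/p₂ = 1/0.02413″ = 41.442 pc.
M₁ = m₁ − 5 log₁₀ d₁ + 5 = 9.70 − 5.5163 + 5 = 9.1837.
M₂ = 2.25 − 8.0872 + 5 = -0.8372.
L₁/L₂ = 10^(0.4(M₂ − M₁)) = 10^(0.4 × (-10.0209)) = 10^(-4.00836) = 0.000098093.

L₁/L₂ = 9.81 × 10^-5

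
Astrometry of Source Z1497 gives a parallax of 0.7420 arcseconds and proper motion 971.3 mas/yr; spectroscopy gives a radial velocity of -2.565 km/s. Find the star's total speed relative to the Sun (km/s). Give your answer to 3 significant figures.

d = 1/p = 1/0.7420″ = 1.3477 pc.
μ = 971.3 mas/yr = 0.9713 ″/yr.
v_t = 4.740 μ d = 4.740 × 0.9713 × 1.3477 = 6.2048 km/s.
v = √(v_r² + v_t²) = √((-2.565)² + 6.2048²) = √45.0788 = 6.7141 km/s.

6.71 km/s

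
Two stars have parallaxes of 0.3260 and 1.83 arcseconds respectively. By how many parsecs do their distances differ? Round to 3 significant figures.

2.52 pc

d_A = 1/0.3260″ = 3.0675 pc; d_B = 1/1.830″ = 0.54645 pc.
|d_B − d_A| = |0.54645 − 3.0675| = 2.5211 pc.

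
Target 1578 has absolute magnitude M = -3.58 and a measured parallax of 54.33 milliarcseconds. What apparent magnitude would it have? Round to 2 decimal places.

d = 1/p = 1/0.05433″ = 18.406 pc.
m − M = 5 log₁₀ d − 5 = 5 log₁₀(18.406) − 5 = 6.3248 − 5 = 1.3248.
m = M + (m − M) = -3.58 + 1.3248 = -2.26.

m = -2.26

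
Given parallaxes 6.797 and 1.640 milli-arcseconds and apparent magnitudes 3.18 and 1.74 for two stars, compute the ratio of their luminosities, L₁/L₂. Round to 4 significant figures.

d₁ = 1/p₁ = 1/0.006797″ = 147.12 pc; d₂ = 1/p₂ = 1/0.001640″ = 609.76 pc.
M₁ = m₁ − 5 log₁₀ d₁ + 5 = 3.18 − 10.8384 + 5 = -2.6584.
M₂ = 1.74 − 13.9258 + 5 = -7.1858.
L₁/L₂ = 10^(0.4(M₂ − M₁)) = 10^(0.4 × (-4.5274)) = 10^(-1.81096) = 0.015454.

L₁/L₂ = 0.01545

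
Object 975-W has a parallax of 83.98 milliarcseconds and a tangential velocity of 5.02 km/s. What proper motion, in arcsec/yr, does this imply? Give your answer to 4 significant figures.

d = 1/p = 1/0.08398″ = 11.908 pc.
μ = v_t / (4.74 d) = 5.02 / (4.74 × 11.908) = 5.02 / 56.444 = 0.088938 ″/yr.

0.08894 arcsec/yr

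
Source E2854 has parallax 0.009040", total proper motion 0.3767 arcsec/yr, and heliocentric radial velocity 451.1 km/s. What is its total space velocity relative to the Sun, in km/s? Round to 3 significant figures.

d = 1/p = 1/0.009040″ = 110.62 pc.
v_t = 4.740 μ d = 4.740 × 0.3767 × 110.62 = 197.52 km/s.
v = √(v_r² + v_t²) = √(451.1² + 197.52²) = √242505 = 492.45 km/s.

492 km/s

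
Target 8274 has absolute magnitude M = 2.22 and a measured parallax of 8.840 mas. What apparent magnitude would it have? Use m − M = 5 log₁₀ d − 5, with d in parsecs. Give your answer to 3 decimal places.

m = 7.488

d = 1/p = 1/0.008840″ = 113.12 pc.
m − M = 5 log₁₀ d − 5 = 5 log₁₀(113.12) − 5 = 10.2677 − 5 = 5.2677.
m = M + (m − M) = 2.22 + 5.2677 = 7.488.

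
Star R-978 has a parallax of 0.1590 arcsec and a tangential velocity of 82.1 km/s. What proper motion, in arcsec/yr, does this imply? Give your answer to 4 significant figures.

d = 1/p = 1/0.1590″ = 6.2893 pc.
μ = v_t / (4.74 d) = 82.1 / (4.74 × 6.2893) = 82.1 / 29.811 = 2.754 ″/yr.

2.754 arcsec/yr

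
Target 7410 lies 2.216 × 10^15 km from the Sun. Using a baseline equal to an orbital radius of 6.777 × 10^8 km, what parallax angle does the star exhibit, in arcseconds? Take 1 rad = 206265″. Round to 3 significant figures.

θ ≈ B/d = (6.777 × 10^8) / (2.216 × 10^15) = 3.0582 × 10^-7 rad.
In arcseconds: 3.0582 × 10^-7 × 206265 = 0.06308″.

0.0631 arcsec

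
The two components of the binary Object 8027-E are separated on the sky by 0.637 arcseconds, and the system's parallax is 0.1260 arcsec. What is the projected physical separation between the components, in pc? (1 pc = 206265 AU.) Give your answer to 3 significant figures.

d = 1/p = 1/0.1260″ = 7.9365 pc.
At distance d (pc), an angle of θ arcsec spans θ·d AU: s = 0.637 × 7.9365 = 5.0556 AU.
= 5.0556 / 206265 = 2.4510 × 10^-5 pc.

2.45 × 10^-5 pc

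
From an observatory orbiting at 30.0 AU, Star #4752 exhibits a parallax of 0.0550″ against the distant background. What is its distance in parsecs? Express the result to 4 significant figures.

With baseline B (in AU) and parallax p (in arcsec), d = B/p parsecs.
d = 30.0 / 0.0550 = 545.45 pc.

545.5 pc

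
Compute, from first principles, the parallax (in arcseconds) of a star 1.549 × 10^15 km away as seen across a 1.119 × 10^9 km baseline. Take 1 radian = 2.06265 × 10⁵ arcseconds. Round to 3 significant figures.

θ ≈ B/d = (1.119 × 10^9) / (1.549 × 10^15) = 7.2240 × 10^-7 rad.
In arcseconds: 7.2240 × 10^-7 × 206265 = 0.14901″.

0.149 arcsec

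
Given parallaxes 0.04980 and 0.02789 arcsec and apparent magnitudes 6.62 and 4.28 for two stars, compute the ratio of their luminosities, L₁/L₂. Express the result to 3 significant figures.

d₁ = 1/p₁ = 1/0.04980″ = 20.08 pc; d₂ = 1/p₂ = 1/0.02789″ = 35.855 pc.
M₁ = m₁ − 5 log₁₀ d₁ + 5 = 6.62 − 6.5138 + 5 = 5.1062.
M₂ = 4.28 − 7.7727 + 5 = 1.5073.
L₁/L₂ = 10^(0.4(M₂ − M₁)) = 10^(0.4 × (-3.5989)) = 10^(-1.43956) = 0.036345.

L₁/L₂ = 0.0363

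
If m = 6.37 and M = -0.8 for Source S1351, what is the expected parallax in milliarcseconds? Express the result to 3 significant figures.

3.68 mas

m − M = 6.37 − (-0.8) = 7.17.
d = 10^((m−M)/5 + 1) = 10^2.434 = 271.64 pc.
p = 1/d = 1/271.64 = 0.0036813 arcsec = 3.6813 mas.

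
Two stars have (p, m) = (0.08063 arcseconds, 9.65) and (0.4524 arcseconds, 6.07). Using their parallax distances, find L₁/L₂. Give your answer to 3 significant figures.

L₁/L₂ = 1.16

d₁ = 1/p₁ = 1/0.08063″ = 12.402 pc; d₂ = 1/p₂ = 1/0.4524″ = 2.2104 pc.
M₁ = m₁ − 5 log₁₀ d₁ + 5 = 9.65 − 5.4675 + 5 = 9.1825.
M₂ = 6.07 − 1.7224 + 5 = 9.3476.
L₁/L₂ = 10^(0.4(M₂ − M₁)) = 10^(0.4 × 0.1651) = 10^0.06604 = 1.1642.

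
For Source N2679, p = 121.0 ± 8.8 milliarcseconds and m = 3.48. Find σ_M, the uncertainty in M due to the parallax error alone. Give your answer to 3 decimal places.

σ_M = 0.158 mag

M = m − 5 log₁₀ d + 5 = m + 5 log₁₀ p + 5, so ∂M/∂p = 5/(p ln 10).
σ_M = (5/ln 10) · (σ_p/p) = 2.1715 × 8.8/121.0 = 2.1715 × 0.072727 = 0.15793.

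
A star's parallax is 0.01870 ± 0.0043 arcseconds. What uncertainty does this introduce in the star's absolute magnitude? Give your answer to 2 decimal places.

σ_M = 0.50 mag

M = m − 5 log₁₀ d + 5 = m + 5 log₁₀ p + 5, so ∂M/∂p = 5/(p ln 10).
σ_M = (5/ln 10) · (σ_p/p) = 2.1715 × 0.0043/0.01870 = 2.1715 × 0.22995 = 0.49934.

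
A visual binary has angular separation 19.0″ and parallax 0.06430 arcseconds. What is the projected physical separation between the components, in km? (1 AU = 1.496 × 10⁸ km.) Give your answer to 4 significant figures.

d = 1/p = 1/0.06430″ = 15.552 pc.
At distance d (pc), an angle of θ arcsec spans θ·d AU: s = 19.0 × 15.552 = 295.49 AU.
= 295.49 × 1.496 × 10⁸ km = 4.4205 × 10^10 km.

4.421 × 10^10 km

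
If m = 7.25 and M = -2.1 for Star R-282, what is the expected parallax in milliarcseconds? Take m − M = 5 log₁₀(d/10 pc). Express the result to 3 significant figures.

m − M = 7.25 − (-2.1) = 9.35.
d = 10^((m−M)/5 + 1) = 10^2.870 = 741.31 pc.
p = 1/d = 1/741.31 = 0.001349 arcsec = 1.349 mas.

1.35 mas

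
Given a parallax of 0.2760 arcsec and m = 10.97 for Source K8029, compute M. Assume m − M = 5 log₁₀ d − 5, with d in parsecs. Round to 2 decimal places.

M = 13.17

d = 1/p = 1/0.2760″ = 3.6232 pc.
m − M = 5 log₁₀(3.6232) − 5 = 2.7955 − 5 = -2.2045.
M = m − (m − M) = 10.97 − (-2.2045) = 13.17.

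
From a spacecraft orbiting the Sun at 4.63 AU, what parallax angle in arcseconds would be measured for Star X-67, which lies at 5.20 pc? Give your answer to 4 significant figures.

p (arcsec) = B (AU) / d (pc).
p = 4.63 / 5.20 = 0.89038 arcsec.

0.8904 arcsec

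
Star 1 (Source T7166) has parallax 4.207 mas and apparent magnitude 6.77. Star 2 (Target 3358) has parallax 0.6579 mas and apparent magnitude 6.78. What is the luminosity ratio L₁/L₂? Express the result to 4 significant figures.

d₁ = 1/p₁ = 1/0.004207″ = 237.7 pc; d₂ = 1/p₂ = 1/0.0006579″ = 1520 pc.
M₁ = m₁ − 5 log₁₀ d₁ + 5 = 6.77 − 11.8801 + 5 = -0.1101.
M₂ = 6.78 − 15.9092 + 5 = -4.1292.
L₁/L₂ = 10^(0.4(M₂ − M₁)) = 10^(0.4 × (-4.0191)) = 10^(-1.60764) = 0.024681.

L₁/L₂ = 0.02468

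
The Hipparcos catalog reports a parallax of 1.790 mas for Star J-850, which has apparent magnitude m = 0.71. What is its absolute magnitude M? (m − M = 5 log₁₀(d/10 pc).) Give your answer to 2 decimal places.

d = 1/p = 1/0.001790″ = 558.66 pc.
m − M = 5 log₁₀(558.66) − 5 = 13.7357 − 5 = 8.7357.
M = m − (m − M) = 0.71 − 8.7357 = -8.03.

M = -8.03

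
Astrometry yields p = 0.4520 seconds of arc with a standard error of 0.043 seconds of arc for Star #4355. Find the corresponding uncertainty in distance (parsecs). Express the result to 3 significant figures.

0.210 pc

d = 1/p, so σ_d = σ_p / p².
σ_d = 0.0430 / (0.4520)² = 0.0430 / 0.2043 = 0.21047 pc.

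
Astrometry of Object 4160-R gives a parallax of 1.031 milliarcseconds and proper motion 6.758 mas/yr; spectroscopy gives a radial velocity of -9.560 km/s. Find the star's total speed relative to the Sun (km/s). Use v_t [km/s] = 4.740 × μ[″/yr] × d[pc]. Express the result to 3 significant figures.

32.5 km/s

d = 1/p = 1/0.001031″ = 969.93 pc.
μ = 6.758 mas/yr = 0.006758 ″/yr.
v_t = 4.740 μ d = 4.740 × 0.006758 × 969.93 = 31.07 km/s.
v = √(v_r² + v_t²) = √((-9.560)² + 31.07²) = √1056.74 = 32.508 km/s.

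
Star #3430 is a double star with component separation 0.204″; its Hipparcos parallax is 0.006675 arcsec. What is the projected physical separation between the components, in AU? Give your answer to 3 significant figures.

30.6 AU

d = 1/p = 1/0.006675″ = 149.81 pc.
At distance d (pc), an angle of θ arcsec spans θ·d AU: s = 0.204 × 149.81 = 30.561 AU.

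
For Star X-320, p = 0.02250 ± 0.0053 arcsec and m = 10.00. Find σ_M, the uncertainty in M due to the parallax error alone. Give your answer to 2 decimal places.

M = m − 5 log₁₀ d + 5 = m + 5 log₁₀ p + 5, so ∂M/∂p = 5/(p ln 10).
σ_M = (5/ln 10) · (σ_p/p) = 2.1715 × 0.0053/0.02250 = 2.1715 × 0.23556 = 0.51152.

σ_M = 0.51 mag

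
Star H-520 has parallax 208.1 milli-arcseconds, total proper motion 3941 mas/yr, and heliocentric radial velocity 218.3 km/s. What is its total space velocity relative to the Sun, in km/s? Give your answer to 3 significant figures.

d = 1/p = 1/0.2081″ = 4.8054 pc.
μ = 3941 mas/yr = 3.941 ″/yr.
v_t = 4.740 μ d = 4.740 × 3.941 × 4.8054 = 89.767 km/s.
v = √(v_r² + v_t²) = √(218.3² + 89.767²) = √55713 = 236.04 km/s.

236 km/s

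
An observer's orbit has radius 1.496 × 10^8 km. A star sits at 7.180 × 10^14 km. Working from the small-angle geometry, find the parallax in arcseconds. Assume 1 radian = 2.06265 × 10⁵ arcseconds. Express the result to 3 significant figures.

θ ≈ B/d = (1.496 × 10^8) / (7.180 × 10^14) = 2.0836 × 10^-7 rad.
In arcseconds: 2.0836 × 10^-7 × 206265 = 0.042977″.

0.0430 arcsec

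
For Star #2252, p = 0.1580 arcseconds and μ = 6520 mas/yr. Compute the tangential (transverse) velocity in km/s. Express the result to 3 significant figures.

d = 1/p = 1/0.1580″ = 6.3291 pc.
μ = 6520 mas/yr = 6.52 ″/yr.
v_t = 4.74 × μ × d = 4.74 × 6.52 × 6.3291 = 195.6 km/s.

196 km/s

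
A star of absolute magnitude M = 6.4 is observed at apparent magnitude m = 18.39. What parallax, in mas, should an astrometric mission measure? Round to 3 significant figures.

m − M = 18.39 − 6.4 = 11.99.
d = 10^((m−M)/5 + 1) = 10^3.398 = 2500.3 pc.
p = 1/d = 1/2500.3 = 0.00039995 arcsec = 0.39995 mas.

0.400 mas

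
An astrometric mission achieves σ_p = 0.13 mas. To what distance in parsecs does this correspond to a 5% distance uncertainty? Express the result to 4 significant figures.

384.6 pc

σ_d/d = σ_p/p, so the condition is σ_p/p ≤ 0.05, i.e. p ≥ σ_p/0.05.
p_min = 0.13/0.05 = 2.6 mas = 0.0026 arcsec.
d_max = 1/p_min = 1/0.0026 = 384.62 pc.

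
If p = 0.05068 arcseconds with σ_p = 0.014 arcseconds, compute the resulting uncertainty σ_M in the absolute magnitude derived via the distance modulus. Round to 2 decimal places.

σ_M = 0.60 mag

M = m − 5 log₁₀ d + 5 = m + 5 log₁₀ p + 5, so ∂M/∂p = 5/(p ln 10).
σ_M = (5/ln 10) · (σ_p/p) = 2.1715 × 0.014/0.05068 = 2.1715 × 0.27624 = 0.59986.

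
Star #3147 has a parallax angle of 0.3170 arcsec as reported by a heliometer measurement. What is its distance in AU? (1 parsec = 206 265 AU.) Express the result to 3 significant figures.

651000 AU

d = 1/p = 1/0.3170 = 3.1546 pc.
In AU: 3.1546 × 206265 = 6.5068 × 10^5 AU.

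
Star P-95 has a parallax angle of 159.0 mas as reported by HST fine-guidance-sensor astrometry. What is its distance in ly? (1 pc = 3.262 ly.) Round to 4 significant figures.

20.52 ly

p = 159.0 mas = 0.1590 arcsec.
d = 1/p = 1/0.1590 = 6.2893 pc.
In light-years: 6.2893 × 3.262 = 20.516 ly.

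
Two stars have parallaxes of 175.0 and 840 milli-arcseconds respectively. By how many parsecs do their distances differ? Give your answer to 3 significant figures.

4.52 pc

d_A = 1/0.1750″ = 5.7143 pc; d_B = 1/0.8400″ = 1.1905 pc.
|d_B − d_A| = |1.1905 − 5.7143| = 4.5238 pc.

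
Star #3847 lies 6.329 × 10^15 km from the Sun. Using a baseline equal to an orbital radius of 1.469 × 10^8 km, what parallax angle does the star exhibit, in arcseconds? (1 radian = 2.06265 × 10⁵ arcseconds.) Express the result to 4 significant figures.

θ ≈ B/d = (1.469 × 10^8) / (6.329 × 10^15) = 2.3211 × 10^-8 rad.
In arcseconds: 2.3211 × 10^-8 × 206265 = 0.0047876″.

0.004788 arcsec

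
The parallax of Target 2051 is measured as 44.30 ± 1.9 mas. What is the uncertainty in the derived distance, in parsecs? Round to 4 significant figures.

0.9682 pc

d = 1/p, so σ_d = σ_p / p².
σ_d = 0.00190 / (0.04430)² = 0.00190 / 0.0019625 = 0.96815 pc.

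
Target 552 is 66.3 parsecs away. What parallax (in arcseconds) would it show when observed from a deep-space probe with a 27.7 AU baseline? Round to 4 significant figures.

p (arcsec) = B (AU) / d (pc).
p = 27.7 / 66.3 = 0.4178 arcsec.

0.4178 arcsec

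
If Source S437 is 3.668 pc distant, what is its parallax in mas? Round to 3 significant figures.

273 mas

p = 1/d = 1/3.668 = 0.27263 arcsec.
= 0.27263 × 1000 = 272.63 mas.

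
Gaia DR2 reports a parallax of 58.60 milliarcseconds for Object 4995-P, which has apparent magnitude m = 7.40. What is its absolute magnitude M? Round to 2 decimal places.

M = 6.24

d = 1/p = 1/0.05860″ = 17.065 pc.
m − M = 5 log₁₀(17.065) − 5 = 6.1605 − 5 = 1.1605.
M = m − (m − M) = 7.40 − 1.1605 = 6.24.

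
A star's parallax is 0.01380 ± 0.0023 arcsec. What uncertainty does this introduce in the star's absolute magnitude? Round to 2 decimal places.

σ_M = 0.36 mag

M = m − 5 log₁₀ d + 5 = m + 5 log₁₀ p + 5, so ∂M/∂p = 5/(p ln 10).
σ_M = (5/ln 10) · (σ_p/p) = 2.1715 × 0.0023/0.01380 = 2.1715 × 0.16667 = 0.36192.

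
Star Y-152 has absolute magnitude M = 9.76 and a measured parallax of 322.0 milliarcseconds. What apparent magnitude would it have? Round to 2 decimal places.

d = 1/p = 1/0.3220″ = 3.1056 pc.
m − M = 5 log₁₀ d − 5 = 5 log₁₀(3.1056) − 5 = 2.4607 − 5 = -2.5393.
m = M + (m − M) = 9.76 + (-2.5393) = 7.22.

m = 7.22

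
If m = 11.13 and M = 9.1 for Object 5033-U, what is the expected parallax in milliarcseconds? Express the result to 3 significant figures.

39.3 mas

m − M = 11.13 − 9.1 = 2.03.
d = 10^((m−M)/5 + 1) = 10^1.406 = 25.468 pc.
p = 1/d = 1/25.468 = 0.039265 arcsec = 39.265 mas.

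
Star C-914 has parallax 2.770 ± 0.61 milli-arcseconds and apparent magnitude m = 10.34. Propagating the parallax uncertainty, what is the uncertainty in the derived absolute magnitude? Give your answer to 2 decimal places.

M = m − 5 log₁₀ d + 5 = m + 5 log₁₀ p + 5, so ∂M/∂p = 5/(p ln 10).
σ_M = (5/ln 10) · (σ_p/p) = 2.1715 × 0.61/2.770 = 2.1715 × 0.22022 = 0.47821.

σ_M = 0.48 mag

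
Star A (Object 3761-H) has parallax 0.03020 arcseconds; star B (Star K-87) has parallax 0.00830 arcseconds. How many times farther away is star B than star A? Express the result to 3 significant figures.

Since d = 1/p, d_B/d_A = p_A/p_B.
= 0.03020 / 0.00830 = 3.6386.

3.64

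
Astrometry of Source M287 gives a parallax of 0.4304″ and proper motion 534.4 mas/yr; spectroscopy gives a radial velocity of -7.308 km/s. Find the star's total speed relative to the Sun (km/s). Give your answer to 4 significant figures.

9.383 km/s

d = 1/p = 1/0.4304″ = 2.3234 pc.
μ = 534.4 mas/yr = 0.5344 ″/yr.
v_t = 4.740 μ d = 4.740 × 0.5344 × 2.3234 = 5.8853 km/s.
v = √(v_r² + v_t²) = √((-7.308)² + 5.8853²) = √88.0436 = 9.3832 km/s.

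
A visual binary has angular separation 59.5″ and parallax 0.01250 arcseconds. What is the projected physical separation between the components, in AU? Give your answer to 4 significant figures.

4760 AU

d = 1/p = 1/0.01250″ = 80 pc.
At distance d (pc), an angle of θ arcsec spans θ·d AU: s = 59.5 × 80 = 4760 AU.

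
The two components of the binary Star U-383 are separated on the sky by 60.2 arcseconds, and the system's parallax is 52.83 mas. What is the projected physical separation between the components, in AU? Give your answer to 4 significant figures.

d = 1/p = 1/0.05283″ = 18.929 pc.
At distance d (pc), an angle of θ arcsec spans θ·d AU: s = 60.2 × 18.929 = 1139.5 AU.

1140 AU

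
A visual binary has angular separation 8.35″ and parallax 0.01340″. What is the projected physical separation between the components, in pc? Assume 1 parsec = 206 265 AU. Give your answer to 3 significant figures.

d = 1/p = 1/0.01340″ = 74.627 pc.
At distance d (pc), an angle of θ arcsec spans θ·d AU: s = 8.35 × 74.627 = 623.14 AU.
= 623.14 / 206265 = 0.0030211 pc.

0.00302 pc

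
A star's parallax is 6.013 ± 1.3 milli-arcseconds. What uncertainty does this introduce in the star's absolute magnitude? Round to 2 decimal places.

M = m − 5 log₁₀ d + 5 = m + 5 log₁₀ p + 5, so ∂M/∂p = 5/(p ln 10).
σ_M = (5/ln 10) · (σ_p/p) = 2.1715 × 1.3/6.013 = 2.1715 × 0.2162 = 0.46948.

σ_M = 0.47 mag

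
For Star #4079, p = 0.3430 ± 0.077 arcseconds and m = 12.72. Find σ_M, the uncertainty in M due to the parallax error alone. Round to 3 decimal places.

M = m − 5 log₁₀ d + 5 = m + 5 log₁₀ p + 5, so ∂M/∂p = 5/(p ln 10).
σ_M = (5/ln 10) · (σ_p/p) = 2.1715 × 0.077/0.3430 = 2.1715 × 0.22449 = 0.48748.

σ_M = 0.487 mag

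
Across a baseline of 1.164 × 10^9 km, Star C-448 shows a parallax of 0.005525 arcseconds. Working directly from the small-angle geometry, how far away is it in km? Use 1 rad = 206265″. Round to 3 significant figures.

θ = 0.005525″ = 0.005525/206265 = 2.6786 × 10^-8 rad.
d = B/θ = (1.164 × 10^9) / (2.6786 × 10^-8) = 4.3456 × 10^16 km.

4.35 × 10^16 km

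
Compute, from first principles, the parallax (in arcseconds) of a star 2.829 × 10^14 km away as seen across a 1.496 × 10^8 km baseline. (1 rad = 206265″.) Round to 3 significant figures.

θ ≈ B/d = (1.496 × 10^8) / (2.829 × 10^14) = 5.2881 × 10^-7 rad.
In arcseconds: 5.2881 × 10^-7 × 206265 = 0.10907″.

0.109 arcsec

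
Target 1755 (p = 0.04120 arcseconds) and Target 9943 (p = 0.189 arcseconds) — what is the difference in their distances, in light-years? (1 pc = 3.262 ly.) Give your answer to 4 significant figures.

d_A = 1/0.04120″ = 24.272 pc; d_B = 1/0.1890″ = 5.291 pc.
|d_B − d_A| = |5.291 − 24.272| = 18.981 pc = 18.981 × 3.262 ly = 61.916 ly.

61.92 ly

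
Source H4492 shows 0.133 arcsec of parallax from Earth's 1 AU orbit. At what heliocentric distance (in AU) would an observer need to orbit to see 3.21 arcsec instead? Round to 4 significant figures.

24.14 AU

Parallax scales linearly with baseline: p ∝ B, so B = p_target / p_Earth × 1 AU.
B = 3.21 / 0.133 = 24.135 AU.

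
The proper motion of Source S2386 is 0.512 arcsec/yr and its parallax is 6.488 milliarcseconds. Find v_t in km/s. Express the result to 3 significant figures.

374 km/s

d = 1/p = 1/0.006488″ = 154.13 pc.
v_t = 4.74 × μ × d = 4.74 × 0.512 × 154.13 = 374.06 km/s.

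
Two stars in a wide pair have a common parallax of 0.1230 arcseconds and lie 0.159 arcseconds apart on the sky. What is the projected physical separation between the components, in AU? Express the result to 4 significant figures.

1.293 AU

d = 1/p = 1/0.1230″ = 8.1301 pc.
At distance d (pc), an angle of θ arcsec spans θ·d AU: s = 0.159 × 8.1301 = 1.2927 AU.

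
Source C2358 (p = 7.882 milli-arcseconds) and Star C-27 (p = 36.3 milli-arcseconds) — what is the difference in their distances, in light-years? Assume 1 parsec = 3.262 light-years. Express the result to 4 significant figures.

324.0 ly

d_A = 1/0.007882″ = 126.87 pc; d_B = 1/0.03630″ = 27.548 pc.
|d_B − d_A| = |27.548 − 126.87| = 99.322 pc = 99.322 × 3.262 ly = 323.99 ly.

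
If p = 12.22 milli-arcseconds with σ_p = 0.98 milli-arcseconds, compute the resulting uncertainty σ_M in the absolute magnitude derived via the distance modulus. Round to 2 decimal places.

M = m − 5 log₁₀ d + 5 = m + 5 log₁₀ p + 5, so ∂M/∂p = 5/(p ln 10).
σ_M = (5/ln 10) · (σ_p/p) = 2.1715 × 0.98/12.22 = 2.1715 × 0.080196 = 0.17415.

σ_M = 0.17 mag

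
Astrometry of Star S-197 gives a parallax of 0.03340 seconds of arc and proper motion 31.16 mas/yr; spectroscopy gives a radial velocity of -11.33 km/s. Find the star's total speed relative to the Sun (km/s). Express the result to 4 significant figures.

12.16 km/s

d = 1/p = 1/0.03340″ = 29.94 pc.
μ = 31.16 mas/yr = 0.03116 ″/yr.
v_t = 4.740 μ d = 4.740 × 0.03116 × 29.94 = 4.4221 km/s.
v = √(v_r² + v_t²) = √((-11.33)² + 4.4221²) = √147.924 = 12.162 km/s.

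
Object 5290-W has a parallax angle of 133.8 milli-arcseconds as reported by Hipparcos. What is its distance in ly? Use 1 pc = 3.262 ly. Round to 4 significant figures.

24.38 ly

p = 133.8 milli-arcseconds = 0.1338 arcsec.
d = 1/p = 1/0.1338 = 7.4738 pc.
In light-years: 7.4738 × 3.262 = 24.38 ly.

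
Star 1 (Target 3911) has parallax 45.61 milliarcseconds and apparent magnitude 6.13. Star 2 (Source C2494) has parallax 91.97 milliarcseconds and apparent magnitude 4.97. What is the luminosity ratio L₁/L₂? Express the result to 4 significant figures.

d₁ = 1/p₁ = 1/0.04561″ = 21.925 pc; d₂ = 1/p₂ = 1/0.09197″ = 10.873 pc.
M₁ = m₁ − 5 log₁₀ d₁ + 5 = 6.13 − 6.7047 + 5 = 4.4253.
M₂ = 4.97 − 5.1817 + 5 = 4.7883.
L₁/L₂ = 10^(0.4(M₂ − M₁)) = 10^(0.4 × 0.3630) = 10^0.14520 = 1.397.

L₁/L₂ = 1.397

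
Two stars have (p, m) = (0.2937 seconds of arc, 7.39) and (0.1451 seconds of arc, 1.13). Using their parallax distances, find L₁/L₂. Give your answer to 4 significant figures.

L₁/L₂ = 0.0007648

d₁ = 1/p₁ = 1/0.2937″ = 3.4048 pc; d₂ = 1/p₂ = 1/0.1451″ = 6.8918 pc.
M₁ = m₁ − 5 log₁₀ d₁ + 5 = 7.39 − 2.6605 + 5 = 9.7295.
M₂ = 1.13 − 4.1917 + 5 = 1.9383.
L₁/L₂ = 10^(0.4(M₂ − M₁)) = 10^(0.4 × (-7.7912)) = 10^(-3.11648) = 0.00076475.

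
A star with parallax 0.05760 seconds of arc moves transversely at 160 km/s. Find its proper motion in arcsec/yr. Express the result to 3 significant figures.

d = 1/p = 1/0.05760″ = 17.361 pc.
μ = v_t / (4.74 d) = 160 / (4.74 × 17.361) = 160 / 82.291 = 1.9443 ″/yr.

1.94 arcsec/yr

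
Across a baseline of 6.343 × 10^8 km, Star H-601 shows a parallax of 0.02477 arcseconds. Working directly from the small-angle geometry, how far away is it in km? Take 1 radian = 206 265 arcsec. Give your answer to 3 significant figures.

5.28 × 10^15 km

θ = 0.02477″ = 0.02477/206265 = 1.2009 × 10^-7 rad.
d = B/θ = (6.343 × 10^8) / (1.2009 × 10^-7) = 5.2819 × 10^15 km.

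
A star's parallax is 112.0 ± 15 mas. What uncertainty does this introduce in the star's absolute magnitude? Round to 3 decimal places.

M = m − 5 log₁₀ d + 5 = m + 5 log₁₀ p + 5, so ∂M/∂p = 5/(p ln 10).
σ_M = (5/ln 10) · (σ_p/p) = 2.1715 × 15/112.0 = 2.1715 × 0.13393 = 0.29083.

σ_M = 0.291 mag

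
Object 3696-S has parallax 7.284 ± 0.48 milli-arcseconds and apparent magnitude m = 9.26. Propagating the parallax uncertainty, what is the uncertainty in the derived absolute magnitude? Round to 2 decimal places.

M = m − 5 log₁₀ d + 5 = m + 5 log₁₀ p + 5, so ∂M/∂p = 5/(p ln 10).
σ_M = (5/ln 10) · (σ_p/p) = 2.1715 × 0.48/7.284 = 2.1715 × 0.065898 = 0.1431.

σ_M = 0.14 mag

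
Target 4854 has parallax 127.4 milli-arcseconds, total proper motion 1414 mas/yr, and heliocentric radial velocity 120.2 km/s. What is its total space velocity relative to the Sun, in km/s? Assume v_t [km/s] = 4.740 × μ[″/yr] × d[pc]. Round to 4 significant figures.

d = 1/p = 1/0.1274″ = 7.8493 pc.
μ = 1414 mas/yr = 1.414 ″/yr.
v_t = 4.740 μ d = 4.740 × 1.414 × 7.8493 = 52.609 km/s.
v = √(v_r² + v_t²) = √(120.2² + 52.609²) = √17215.7 = 131.21 km/s.

131.2 km/s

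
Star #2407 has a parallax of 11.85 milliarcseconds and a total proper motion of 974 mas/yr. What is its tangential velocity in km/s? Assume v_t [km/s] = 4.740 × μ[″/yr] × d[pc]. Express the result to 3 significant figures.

d = 1/p = 1/0.01185″ = 84.388 pc.
μ = 974 mas/yr = 0.974 ″/yr.
v_t = 4.74 × μ × d = 4.74 × 0.974 × 84.388 = 389.6 km/s.

390 km/s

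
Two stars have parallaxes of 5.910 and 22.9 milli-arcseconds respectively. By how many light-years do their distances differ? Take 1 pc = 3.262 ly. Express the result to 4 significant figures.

409.5 ly

d_A = 1/0.005910″ = 169.2 pc; d_B = 1/0.02290″ = 43.668 pc.
|d_B − d_A| = |43.668 − 169.2| = 125.53 pc = 125.53 × 3.262 ly = 409.48 ly.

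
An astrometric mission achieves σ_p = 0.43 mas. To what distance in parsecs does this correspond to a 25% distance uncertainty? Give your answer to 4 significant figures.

581.4 pc

σ_d/d = σ_p/p, so the condition is σ_p/p ≤ 0.25, i.e. p ≥ σ_p/0.25.
p_min = 0.43/0.25 = 1.72 mas = 0.00172 arcsec.
d_max = 1/p_min = 1/0.00172 = 581.4 pc.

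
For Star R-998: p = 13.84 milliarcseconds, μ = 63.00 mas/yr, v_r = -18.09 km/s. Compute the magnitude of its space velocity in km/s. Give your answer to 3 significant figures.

28.2 km/s

d = 1/p = 1/0.01384″ = 72.254 pc.
μ = 63.00 mas/yr = 0.06300 ″/yr.
v_t = 4.740 μ d = 4.740 × 0.06300 × 72.254 = 21.576 km/s.
v = √(v_r² + v_t²) = √((-18.09)² + 21.576²) = √792.772 = 28.156 km/s.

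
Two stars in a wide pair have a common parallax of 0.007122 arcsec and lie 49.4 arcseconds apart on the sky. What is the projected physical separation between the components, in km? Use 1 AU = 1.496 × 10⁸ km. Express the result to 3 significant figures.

1.04 × 10^12 km

d = 1/p = 1/0.007122″ = 140.41 pc.
At distance d (pc), an angle of θ arcsec spans θ·d AU: s = 49.4 × 140.41 = 6936.3 AU.
= 6936.3 × 1.496 × 10⁸ km = 1.0377 × 10^12 km.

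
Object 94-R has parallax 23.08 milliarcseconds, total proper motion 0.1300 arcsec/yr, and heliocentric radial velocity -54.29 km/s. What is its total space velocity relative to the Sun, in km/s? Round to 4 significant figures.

d = 1/p = 1/0.02308″ = 43.328 pc.
v_t = 4.740 μ d = 4.740 × 0.1300 × 43.328 = 26.699 km/s.
v = √(v_r² + v_t²) = √((-54.29)² + 26.699²) = √3660.24 = 60.5 km/s.

60.50 km/s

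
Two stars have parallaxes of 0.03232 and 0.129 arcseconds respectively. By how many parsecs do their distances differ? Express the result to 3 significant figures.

23.2 pc

d_A = 1/0.03232″ = 30.941 pc; d_B = 1/0.1290″ = 7.7519 pc.
|d_B − d_A| = |7.7519 − 30.941| = 23.189 pc.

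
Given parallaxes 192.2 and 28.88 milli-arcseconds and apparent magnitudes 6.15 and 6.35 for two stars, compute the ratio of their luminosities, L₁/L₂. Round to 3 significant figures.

L₁/L₂ = 0.0271

d₁ = 1/p₁ = 1/0.1922″ = 5.2029 pc; d₂ = 1/p₂ = 1/0.02888″ = 34.626 pc.
M₁ = m₁ − 5 log₁₀ d₁ + 5 = 6.15 − 3.5812 + 5 = 7.5688.
M₂ = 6.35 − 7.6970 + 5 = 3.6530.
L₁/L₂ = 10^(0.4(M₂ − M₁)) = 10^(0.4 × (-3.9158)) = 10^(-1.56632) = 0.027144.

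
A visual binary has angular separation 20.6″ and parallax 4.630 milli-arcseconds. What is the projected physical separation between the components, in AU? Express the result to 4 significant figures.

d = 1/p = 1/0.004630″ = 215.98 pc.
At distance d (pc), an angle of θ arcsec spans θ·d AU: s = 20.6 × 215.98 = 4449.2 AU.

4449 AU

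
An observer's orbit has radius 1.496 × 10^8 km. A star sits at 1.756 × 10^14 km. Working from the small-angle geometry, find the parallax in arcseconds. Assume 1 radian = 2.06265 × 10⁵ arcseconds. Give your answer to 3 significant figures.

θ ≈ B/d = (1.496 × 10^8) / (1.756 × 10^14) = 8.5194 × 10^-7 rad.
In arcseconds: 8.5194 × 10^-7 × 206265 = 0.17573″.

0.176 arcsec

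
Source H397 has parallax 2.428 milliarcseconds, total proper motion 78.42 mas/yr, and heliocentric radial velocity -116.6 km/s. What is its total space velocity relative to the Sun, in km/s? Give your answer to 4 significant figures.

192.4 km/s

d = 1/p = 1/0.002428″ = 411.86 pc.
μ = 78.42 mas/yr = 0.07842 ″/yr.
v_t = 4.740 μ d = 4.740 × 0.07842 × 411.86 = 153.09 km/s.
v = √(v_r² + v_t²) = √((-116.6)² + 153.09²) = √37032.1 = 192.44 km/s.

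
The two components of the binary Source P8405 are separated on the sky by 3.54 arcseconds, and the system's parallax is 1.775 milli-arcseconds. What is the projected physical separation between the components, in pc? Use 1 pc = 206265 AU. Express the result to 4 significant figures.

0.009669 pc

d = 1/p = 1/0.001775″ = 563.38 pc.
At distance d (pc), an angle of θ arcsec spans θ·d AU: s = 3.54 × 563.38 = 1994.4 AU.
= 1994.4 / 206265 = 0.0096691 pc.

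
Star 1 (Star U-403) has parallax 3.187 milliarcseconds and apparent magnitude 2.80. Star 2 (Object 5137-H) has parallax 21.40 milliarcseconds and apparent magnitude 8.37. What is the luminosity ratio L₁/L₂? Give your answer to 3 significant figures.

d₁ = 1/p₁ = 1/0.003187″ = 313.77 pc; d₂ = 1/p₂ = 1/0.02140″ = 46.729 pc.
M₁ = m₁ − 5 log₁₀ d₁ + 5 = 2.80 − 12.4831 + 5 = -4.6831.
M₂ = 8.37 − 8.3479 + 5 = 5.0221.
L₁/L₂ = 10^(0.4(M₂ − M₁)) = 10^(0.4 × 9.7052) = 10^3.88208 = 7622.2.

L₁/L₂ = 7620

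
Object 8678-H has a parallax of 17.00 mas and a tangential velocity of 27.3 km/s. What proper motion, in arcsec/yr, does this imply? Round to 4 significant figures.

d = 1/p = 1/0.01700″ = 58.824 pc.
μ = v_t / (4.74 d) = 27.3 / (4.74 × 58.824) = 27.3 / 278.83 = 0.097909 ″/yr.

0.09791 arcsec/yr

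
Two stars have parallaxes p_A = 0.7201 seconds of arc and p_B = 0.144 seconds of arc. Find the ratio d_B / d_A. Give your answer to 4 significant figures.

Since d = 1/p, d_B/d_A = p_A/p_B.
= 0.7201 / 0.144 = 5.0007.

5.001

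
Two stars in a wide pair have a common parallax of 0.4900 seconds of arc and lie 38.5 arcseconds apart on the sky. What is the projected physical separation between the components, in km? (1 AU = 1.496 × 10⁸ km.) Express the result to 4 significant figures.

1.175 × 10^10 km

d = 1/p = 1/0.4900″ = 2.0408 pc.
At distance d (pc), an angle of θ arcsec spans θ·d AU: s = 38.5 × 2.0408 = 78.571 AU.
= 78.571 × 1.496 × 10⁸ km = 1.1754 × 10^10 km.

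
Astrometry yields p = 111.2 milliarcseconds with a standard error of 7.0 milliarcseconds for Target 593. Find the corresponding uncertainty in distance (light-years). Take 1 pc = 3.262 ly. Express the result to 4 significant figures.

1.847 ly

d = 1/p, so σ_d = σ_p / p².
σ_d = 0.00700 / (0.1112)² = 0.00700 / 0.012365 = 0.56611 pc = 0.56611 × 3.262 ly = 1.8467 ly.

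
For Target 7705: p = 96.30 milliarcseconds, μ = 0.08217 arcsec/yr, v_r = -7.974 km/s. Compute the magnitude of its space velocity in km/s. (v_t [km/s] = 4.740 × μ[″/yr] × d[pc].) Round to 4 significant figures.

d = 1/p = 1/0.09630″ = 10.384 pc.
v_t = 4.740 μ d = 4.740 × 0.08217 × 10.384 = 4.0444 km/s.
v = √(v_r² + v_t²) = √((-7.974)² + 4.0444²) = √79.9418 = 8.941 km/s.

8.941 km/s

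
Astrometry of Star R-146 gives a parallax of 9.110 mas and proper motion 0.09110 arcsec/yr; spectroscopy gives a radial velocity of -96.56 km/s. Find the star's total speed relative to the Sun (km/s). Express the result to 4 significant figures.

107.6 km/s

d = 1/p = 1/0.009110″ = 109.77 pc.
v_t = 4.740 μ d = 4.740 × 0.09110 × 109.77 = 47.4 km/s.
v = √(v_r² + v_t²) = √((-96.56)² + 47.4²) = √11570.6 = 107.57 km/s.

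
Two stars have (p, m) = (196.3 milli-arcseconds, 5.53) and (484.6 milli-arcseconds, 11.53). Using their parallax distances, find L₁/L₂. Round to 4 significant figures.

L₁/L₂ = 1531

d₁ = 1/p₁ = 1/0.1963″ = 5.0942 pc; d₂ = 1/p₂ = 1/0.4846″ = 2.0636 pc.
M₁ = m₁ − 5 log₁₀ d₁ + 5 = 5.53 − 3.5354 + 5 = 6.9946.
M₂ = 11.53 − 1.5731 + 5 = 14.9569.
L₁/L₂ = 10^(0.4(M₂ − M₁)) = 10^(0.4 × 7.9623) = 10^3.18492 = 1530.8.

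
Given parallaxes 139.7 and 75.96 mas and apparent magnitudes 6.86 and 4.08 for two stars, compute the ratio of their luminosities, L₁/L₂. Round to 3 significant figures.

d₁ = 1/p₁ = 1/0.1397″ = 7.1582 pc; d₂ = 1/p₂ = 1/0.07596″ = 13.165 pc.
M₁ = m₁ − 5 log₁₀ d₁ + 5 = 6.86 − 4.2740 + 5 = 7.5860.
M₂ = 4.08 − 5.5971 + 5 = 3.4829.
L₁/L₂ = 10^(0.4(M₂ − M₁)) = 10^(0.4 × (-4.1031)) = 10^(-1.64124) = 0.022843.

L₁/L₂ = 0.0228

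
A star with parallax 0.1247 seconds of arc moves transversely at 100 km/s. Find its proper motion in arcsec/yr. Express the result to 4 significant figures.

2.631 arcsec/yr

d = 1/p = 1/0.1247″ = 8.0192 pc.
μ = v_t / (4.74 d) = 100 / (4.74 × 8.0192) = 100 / 38.011 = 2.6308 ″/yr.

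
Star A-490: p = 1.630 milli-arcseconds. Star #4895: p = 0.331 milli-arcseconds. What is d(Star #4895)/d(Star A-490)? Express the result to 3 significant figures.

4.92

Since d = 1/p, d_B/d_A = p_A/p_B.
= 1.630 / 0.331 = 4.9245.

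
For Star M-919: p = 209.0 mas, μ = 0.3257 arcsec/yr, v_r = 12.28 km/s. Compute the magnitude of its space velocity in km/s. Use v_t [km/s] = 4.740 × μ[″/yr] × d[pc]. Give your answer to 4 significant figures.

14.33 km/s

d = 1/p = 1/0.2090″ = 4.7847 pc.
v_t = 4.740 μ d = 4.740 × 0.3257 × 4.7847 = 7.3867 km/s.
v = √(v_r² + v_t²) = √(12.28² + 7.3867²) = √205.362 = 14.33 km/s.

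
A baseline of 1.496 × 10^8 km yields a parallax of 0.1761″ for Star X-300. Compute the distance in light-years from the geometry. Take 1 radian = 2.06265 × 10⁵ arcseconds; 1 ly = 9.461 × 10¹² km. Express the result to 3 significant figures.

θ = 0.1761″ = 0.1761/206265 = 8.5376 × 10^-7 rad.
d = B/θ = (1.496 × 10^8) / (8.5376 × 10^-7) = 1.7522 × 10^14 km = (1.7522 × 10^14) / (9.461 × 10^12) ly = 18.52 ly.

18.5 ly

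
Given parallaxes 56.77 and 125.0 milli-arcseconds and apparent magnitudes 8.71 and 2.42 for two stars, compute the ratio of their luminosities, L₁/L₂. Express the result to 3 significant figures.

d₁ = 1/p₁ = 1/0.05677″ = 17.615 pc; d₂ = 1/p₂ = 1/0.1250″ = 8 pc.
M₁ = m₁ − 5 log₁₀ d₁ + 5 = 8.71 − 6.2294 + 5 = 7.4806.
M₂ = 2.42 − 4.5154 + 5 = 2.9046.
L₁/L₂ = 10^(0.4(M₂ − M₁)) = 10^(0.4 × (-4.5760)) = 10^(-1.83040) = 0.014777.

L₁/L₂ = 0.0148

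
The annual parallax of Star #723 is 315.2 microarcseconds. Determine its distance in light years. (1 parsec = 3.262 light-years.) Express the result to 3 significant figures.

p = 315.2 microarcseconds = 0.0003152 arcsec.
d = 1/p = 1/0.0003152 = 3172.6 pc.
In light-years: 3172.6 × 3.262 = 10349 ly.

10300 light years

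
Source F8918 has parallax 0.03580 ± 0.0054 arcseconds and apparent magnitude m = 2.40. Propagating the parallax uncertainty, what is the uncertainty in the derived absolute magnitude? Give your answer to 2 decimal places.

σ_M = 0.33 mag

M = m − 5 log₁₀ d + 5 = m + 5 log₁₀ p + 5, so ∂M/∂p = 5/(p ln 10).
σ_M = (5/ln 10) · (σ_p/p) = 2.1715 × 0.0054/0.03580 = 2.1715 × 0.15084 = 0.32755.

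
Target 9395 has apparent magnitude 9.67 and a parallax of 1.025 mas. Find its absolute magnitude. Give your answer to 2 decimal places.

d = 1/p = 1/0.001025″ = 975.61 pc.
m − M = 5 log₁₀(975.61) − 5 = 14.9464 − 5 = 9.9464.
M = m − (m − M) = 9.67 − 9.9464 = -0.28.

M = -0.28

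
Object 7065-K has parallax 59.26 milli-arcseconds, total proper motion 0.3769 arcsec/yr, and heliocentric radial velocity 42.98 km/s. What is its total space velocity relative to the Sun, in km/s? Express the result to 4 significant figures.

d = 1/p = 1/0.05926″ = 16.875 pc.
v_t = 4.740 μ d = 4.740 × 0.3769 × 16.875 = 30.147 km/s.
v = √(v_r² + v_t²) = √(42.98² + 30.147²) = √2756.12 = 52.499 km/s.

52.50 km/s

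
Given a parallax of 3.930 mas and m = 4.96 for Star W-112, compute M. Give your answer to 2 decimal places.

d = 1/p = 1/0.003930″ = 254.45 pc.
m − M = 5 log₁₀(254.45) − 5 = 12.0280 − 5 = 7.0280.
M = m − (m − M) = 4.96 − 7.0280 = -2.07.

M = -2.07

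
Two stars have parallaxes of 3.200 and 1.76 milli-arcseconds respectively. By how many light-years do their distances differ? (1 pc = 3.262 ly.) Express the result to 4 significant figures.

834.0 ly

d_A = 1/0.003200″ = 312.5 pc; d_B = 1/0.001760″ = 568.18 pc.
|d_B − d_A| = |568.18 − 312.5| = 255.68 pc = 255.68 × 3.262 ly = 834.03 ly.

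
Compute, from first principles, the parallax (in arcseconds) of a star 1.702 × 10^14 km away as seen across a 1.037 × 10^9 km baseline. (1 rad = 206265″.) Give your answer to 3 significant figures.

θ ≈ B/d = (1.037 × 10^9) / (1.702 × 10^14) = 6.0928 × 10^-6 rad.
In arcseconds: 6.0928 × 10^-6 × 206265 = 1.2567″.

1.26 arcsec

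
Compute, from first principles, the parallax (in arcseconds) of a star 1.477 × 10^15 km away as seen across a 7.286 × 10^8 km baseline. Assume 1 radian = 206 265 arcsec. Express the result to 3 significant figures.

0.102 arcsec

θ ≈ B/d = (7.286 × 10^8) / (1.477 × 10^15) = 4.9330 × 10^-7 rad.
In arcseconds: 4.9330 × 10^-7 × 206265 = 0.10175″.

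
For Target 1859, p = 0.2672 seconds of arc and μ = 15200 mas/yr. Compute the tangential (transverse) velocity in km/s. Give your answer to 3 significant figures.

d = 1/p = 1/0.2672″ = 3.7425 pc.
μ = 15200 mas/yr = 15.2 ″/yr.
v_t = 4.74 × μ × d = 4.74 × 15.2 × 3.7425 = 269.64 km/s.

270 km/s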